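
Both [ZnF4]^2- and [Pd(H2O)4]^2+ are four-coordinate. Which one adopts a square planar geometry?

[Pd(H2O)4]^2+

For [ZnF4]^2-: Summing ligand charges against the −2 overall charge gives an oxidation state of +2 for zinc. Group 12 minus oxidation state 2 gives a d¹⁰ configuration. A d¹⁰ ion has no crystal-field stabilisation preference between square planar and tetrahedral, so four ligands adopt the sterically favoured tetrahedral geometry. → tetrahedral.
For [Pd(H2O)4]^2+: Summing ligand charges against the +2 overall charge gives an oxidation state of +2 for palladium. Group 10 minus oxidation state 2 gives a d⁸ configuration. A 4d d⁸ ion has a large crystal-field splitting; square planar leaves the high-energy d_{x²−y²} orbital empty and maximises CFSE. → square planar.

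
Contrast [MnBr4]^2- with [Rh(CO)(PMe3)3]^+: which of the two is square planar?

For [MnBr4]^2-: Summing ligand charges against the −2 overall charge gives an oxidation state of +2 for manganese. Manganese is a group-7 element; Mn(II) is therefore d⁵. A high-spin d⁵ ion has zero CFSE in either geometry, so four ligands adopt the sterically favoured tetrahedral geometry. → tetrahedral.
For [Rh(CO)(PMe3)3]^+: Ligand charges: carbonyl is neutral; trimethylphosphine is neutral. With an overall charge of +1 the rhodium centre must be in the +1 oxidation state. Group 9 minus oxidation state 1 gives a d⁸ configuration. A 4d d⁸ ion has a large crystal-field splitting; square planar leaves the high-energy d_{x²−y²} orbital empty and maximises CFSE. → square planar.

[Rh(CO)(PMe3)3]^+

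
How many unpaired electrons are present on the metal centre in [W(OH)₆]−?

1 unpaired electron

Ligand charges: each hydroxide is −1. With an overall charge of −1 the tungsten centre must be in the +5 oxidation state.
Group 6 minus oxidation state 5 gives a d¹ configuration.
In an octahedral field the d¹ configuration is t₂g¹e_g⁰ (only one arrangement possible), giving 1 unpaired electron.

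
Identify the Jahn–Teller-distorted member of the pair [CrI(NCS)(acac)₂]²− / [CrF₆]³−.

[CrI(NCS)(acac)₂]²−

[CrI(NCS)(acac)₂]²−: Summing ligand charges against the −2 overall charge gives an oxidation state of +2 for chromium. Group 6 minus oxidation state 2 gives a d⁴ configuration. Acetylacetonate, iodide, and isothiocyanate are weak-field ligands for a first-row metal, so the complex is high-spin. The t₂g³e_g¹ (high-spin) configuration has an unevenly filled e_g set; the Jahn–Teller theorem predicts a tetragonal distortion (typically axial elongation) to lift the degeneracy.
[CrF₆]³−: Each fluoride is −1; balancing the −3 overall charge requires Cr(III). Group 6 minus oxidation state 3 gives a d³ configuration. The d³ configuration leaves the e_g set evenly filled (or empty) — no strong Jahn–Teller driving force.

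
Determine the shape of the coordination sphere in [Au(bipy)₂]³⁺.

square planar

Ligand charges: 2,2′-bipyridine is neutral. With an overall charge of +3 the gold centre must be in the +3 oxidation state.
Group 11 minus oxidation state 3 gives a d⁸ configuration.
Counting donor atoms: 2×2,2′-bipyridine (bidentate) → 4 donors. Coordination number = 4.
A 5d d⁸ ion has a large crystal-field splitting; square planar leaves the high-energy d_{x²−y²} orbital empty and maximises CFSE.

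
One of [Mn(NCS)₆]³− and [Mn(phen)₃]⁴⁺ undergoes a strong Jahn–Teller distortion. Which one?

[Mn(NCS)₆]³−

[Mn(NCS)₆]³−: Summing ligand charges against the −3 overall charge gives an oxidation state of +3 for manganese. Manganese is a group-7 element; Mn(III) is therefore d⁴. Isothiocyanate is a weak-field ligand for a first-row metal, so the complex is high-spin. The t₂g³e_g¹ (high-spin) configuration has an unevenly filled e_g set; the Jahn–Teller theorem predicts a tetragonal distortion (typically axial elongation) to lift the degeneracy.
[Mn(phen)₃]⁴⁺: 1,10-phenanthroline is neutral; balancing the +4 overall charge requires Mn(IV). Mn sits in group 7, so the d-electron count is 7 − 4 = 3. The d³ configuration leaves the e_g set evenly filled (or empty) — no strong Jahn–Teller driving force.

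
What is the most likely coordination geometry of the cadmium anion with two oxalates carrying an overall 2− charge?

tetrahedral

Each oxalate is −2; balancing the −2 overall charge requires Cd(II).
Group 12 minus oxidation state 2 gives a d¹⁰ configuration.
Counting donor atoms: 2×oxalate (bidentate) → 4 donors. Coordination number = 4.
A d¹⁰ ion has no crystal-field stabilisation preference between square planar and tetrahedral, so four ligands adopt the sterically favoured tetrahedral geometry.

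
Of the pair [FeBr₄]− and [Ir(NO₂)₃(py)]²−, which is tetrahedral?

For [FeBr₄]−: Summing ligand charges against the −1 overall charge gives an oxidation state of +3 for iron. Fe sits in group 8, so the d-electron count is 8 − 3 = 5. A high-spin d⁵ ion has zero CFSE in either geometry, so four ligands adopt the sterically favoured tetrahedral geometry. → tetrahedral.
For [Ir(NO₂)₃(py)]²−: Ligand charges: each nitro (N-bound nitrite) is −1; pyridine is neutral. With an overall charge of −2 the iridium centre must be in the +1 oxidation state. Iridium is a group-9 element; Ir(I) is therefore d⁸. A 5d d⁸ ion has a large crystal-field splitting; square planar leaves the high-energy d_{x²−y²} orbital empty and maximises CFSE. → square planar.

[FeBr₄]−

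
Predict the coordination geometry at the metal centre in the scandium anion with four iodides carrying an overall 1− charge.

tetrahedral

Summing ligand charges against the −1 overall charge gives an oxidation state of +3 for scandium.
Group 3 minus oxidation state 3 gives a d⁰ configuration.
With 4 monodentate ligands the coordination number is 4.
A d⁰ ion has no crystal-field stabilisation preference between square planar and tetrahedral, so four ligands adopt the sterically favoured tetrahedral geometry.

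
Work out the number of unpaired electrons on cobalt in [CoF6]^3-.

4 unpaired electrons

Summing ligand charges against the −3 overall charge gives an oxidation state of +3 for cobalt.
Group 9 minus oxidation state 3 gives a d⁶ configuration.
The spin state decides the count: fluoride is the one ligand weak enough to leave Co(III) high-spin — [CoF₆]³⁻ is the classic exception.
An octahedral high-spin d⁶ ion is t₂g⁴e_g², giving 4 unpaired electrons.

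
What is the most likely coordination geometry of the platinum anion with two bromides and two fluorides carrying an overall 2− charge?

Ligand charges: each bromide is −1; each fluoride is −1. With an overall charge of −2 the platinum centre must be in the +2 oxidation state.
Group 10 minus oxidation state 2 gives a d⁸ configuration.
Coordination number: 4.
A 5d d⁸ ion has a large crystal-field splitting; square planar leaves the high-energy d_{x²−y²} orbital empty and maximises CFSE.

square planar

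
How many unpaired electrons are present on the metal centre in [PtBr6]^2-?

0

Each bromide is −1; balancing the −2 overall charge requires Pt(IV).
Platinum is a group-10 element; Pt(IV) is therefore d⁶.
The spin state decides the count: a 5d ion has a large Δₒ and is invariably low-spin.
An octahedral low-spin d⁶ ion is t₂g⁶e_g⁰, giving 0 unpaired electrons.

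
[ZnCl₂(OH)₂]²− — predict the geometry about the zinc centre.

tetrahedral

Ligand charges: each chloride is −1; each hydroxide is −1. With an overall charge of −2 the zinc centre must be in the +2 oxidation state.
Zinc is a group-12 element; Zn(II) is therefore d¹⁰.
With 4 monodentate ligands the coordination number is 4.
A d¹⁰ ion has no crystal-field stabilisation preference between square planar and tetrahedral, so four ligands adopt the sterically favoured tetrahedral geometry.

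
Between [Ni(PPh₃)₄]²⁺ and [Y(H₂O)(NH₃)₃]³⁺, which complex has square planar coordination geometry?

[Ni(PPh₃)₄]²⁺

For [Ni(PPh₃)₄]²⁺: Summing ligand charges against the +2 overall charge gives an oxidation state of +2 for nickel. Ni sits in group 10, so the d-electron count is 10 − 2 = 8. Triphenylphosphine is a strong-field ligand (high in the spectrochemical series). A 3d d⁸ ion with strong-field ligands gains enough CFSE to favour square planar over tetrahedral. → square planar.
For [Y(H₂O)(NH₃)₃]³⁺: Water is neutral; ammonia is neutral; balancing the +3 overall charge requires Y(III). Group 3 minus oxidation state 3 gives a d⁰ configuration. A d⁰ ion has no crystal-field stabilisation preference between square planar and tetrahedral, so four ligands adopt the sterically favoured tetrahedral geometry. → tetrahedral.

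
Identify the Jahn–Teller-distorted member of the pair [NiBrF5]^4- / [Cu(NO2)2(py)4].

[NiBrF5]^4-: Each bromide is −1; each fluoride is −1; balancing the −4 overall charge requires Ni(II). Nickel is a group-10 element; Ni(II) is therefore d⁸. The d⁸ configuration leaves the e_g set evenly filled (or empty) — no strong Jahn–Teller driving force.
[Cu(NO2)2(py)4]: Ligand charges: each nitro (N-bound nitrite) is −1; pyridine is neutral. With an overall charge of 0 the copper centre must be in the +2 oxidation state. Cu sits in group 11, so the d-electron count is 11 − 2 = 9. The t₂g⁶e_g³ configuration has an unevenly filled e_g set; the Jahn–Teller theorem predicts a tetragonal distortion (typically axial elongation) to lift the degeneracy.

[Cu(NO2)2(py)4]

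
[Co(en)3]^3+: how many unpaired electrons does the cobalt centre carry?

Ethylenediamine is neutral; balancing the +3 overall charge requires Co(III).
Cobalt is a group-9 element; Co(III) is therefore d⁶.
Counting donor atoms: 3×ethylenediamine (bidentate) → 6 donors. Coordination number = 6.
The spin state decides the count: Co(III) has an exceptionally large octahedral splitting and is low-spin with essentially every ligand except fluoride.
An octahedral low-spin d⁶ ion is t₂g⁶e_g⁰, giving 0 unpaired electrons.

0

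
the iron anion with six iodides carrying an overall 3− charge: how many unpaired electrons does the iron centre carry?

5 unpaired electrons

Ligand charges: each iodide is −1. With an overall charge of −3 the iron centre must be in the +3 oxidation state.
Iron is a group-8 element; Fe(III) is therefore d⁵.
The spin state decides the count: Iodide is a weak-field ligand for a first-row metal, so the complex is high-spin.
An octahedral high-spin d⁵ ion is t₂g³e_g², giving 5 unpaired electrons.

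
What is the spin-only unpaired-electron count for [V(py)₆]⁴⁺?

Summing ligand charges against the +4 overall charge gives an oxidation state of +4 for vanadium.
Group 5 minus oxidation state 4 gives a d¹ configuration.
In an octahedral field the d¹ configuration is t₂g¹e_g⁰ (only one arrangement possible), giving 1 unpaired electron.

1 unpaired electron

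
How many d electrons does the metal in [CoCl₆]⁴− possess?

Ligand charges: each chloride is −1. With an overall charge of −4 the cobalt centre must be in the +2 oxidation state.
Group 9 minus oxidation state 2 gives a d⁷ configuration.

d7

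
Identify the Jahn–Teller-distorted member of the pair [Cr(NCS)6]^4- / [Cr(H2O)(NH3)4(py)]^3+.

[Cr(NCS)6]^4-: Ligand charges: each isothiocyanate is −1. With an overall charge of −4 the chromium centre must be in the +2 oxidation state. Cr sits in group 6, so the d-electron count is 6 − 2 = 4. Isothiocyanate is a weak-field ligand for a first-row metal, so the complex is high-spin. The t₂g³e_g¹ (high-spin) configuration has an unevenly filled e_g set; the Jahn–Teller theorem predicts a tetragonal distortion (typically axial elongation) to lift the degeneracy.
[Cr(H2O)(NH3)4(py)]^3+: Ligand charges: water is neutral; ammonia is neutral; pyridine is neutral. With an overall charge of +3 the chromium centre must be in the +3 oxidation state. Cr sits in group 6, so the d-electron count is 6 − 3 = 3. The d³ configuration leaves the e_g set evenly filled (or empty) — no strong Jahn–Teller driving force.

[Cr(NCS)6]^4-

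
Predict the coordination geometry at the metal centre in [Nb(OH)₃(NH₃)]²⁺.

Summing ligand charges against the +2 overall charge gives an oxidation state of +5 for niobium.
Nb sits in group 5, so the d-electron count is 5 − 5 = 0.
With 4 monodentate ligands the coordination number is 4.
A d⁰ ion has no crystal-field stabilisation preference between square planar and tetrahedral, so four ligands adopt the sterically favoured tetrahedral geometry.

tetrahedral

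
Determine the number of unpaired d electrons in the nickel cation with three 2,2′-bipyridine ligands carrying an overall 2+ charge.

2 unpaired electrons

Summing ligand charges against the +2 overall charge gives an oxidation state of +2 for nickel.
Nickel is a group-10 element; Ni(II) is therefore d⁸.
Counting donor atoms: 3×2,2′-bipyridine (bidentate) → 6 donors. Coordination number = 6.
In an octahedral field the d⁸ configuration is t₂g⁶e_g² (only one arrangement possible), giving 2 unpaired electrons.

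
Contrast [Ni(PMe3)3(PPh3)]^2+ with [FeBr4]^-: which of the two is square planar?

[Ni(PMe3)3(PPh3)]^2+

For [Ni(PMe3)3(PPh3)]^2+: Trimethylphosphine is neutral; triphenylphosphine is neutral; balancing the +2 overall charge requires Ni(II). Group 10 minus oxidation state 2 gives a d⁸ configuration. Trimethylphosphine and triphenylphosphine are strong-field ligands (high in the spectrochemical series). A 3d d⁸ ion with strong-field ligands gains enough CFSE to favour square planar over tetrahedral. → square planar.
For [FeBr4]^-: Summing ligand charges against the −1 overall charge gives an oxidation state of +3 for iron. Group 8 minus oxidation state 3 gives a d⁵ configuration. A high-spin d⁵ ion has zero CFSE in either geometry, so four ligands adopt the sterically favoured tetrahedral geometry. → tetrahedral.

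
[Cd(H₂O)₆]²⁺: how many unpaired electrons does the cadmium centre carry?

Water is neutral; balancing the +2 overall charge requires Cd(II).
Cadmium is a group-12 element; Cd(II) is therefore d¹⁰.
In an octahedral field the d¹⁰ configuration is t₂g⁶e_g⁴, giving 0 unpaired electrons.

0 unpaired electrons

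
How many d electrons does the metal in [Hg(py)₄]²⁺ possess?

d10

Summing ligand charges against the +2 overall charge gives an oxidation state of +2 for mercury.
Group 12 minus oxidation state 2 gives a d¹⁰ configuration.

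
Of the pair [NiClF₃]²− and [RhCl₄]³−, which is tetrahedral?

[NiClF₃]²−

For [NiClF₃]²−: Each chloride is −1; each fluoride is −1; balancing the −2 overall charge requires Ni(II). Ni sits in group 10, so the d-electron count is 10 − 2 = 8. Chloride and fluoride are weak-field ligands. With weak-field ligands the CFSE gain from square planar is small, so a 3d d⁸ ion takes the sterically preferred tetrahedral geometry. → tetrahedral.
For [RhCl₄]³−: Each chloride is −1; balancing the −3 overall charge requires Rh(I). Rhodium is a group-9 element; Rh(I) is therefore d⁸. A 4d d⁸ ion has a large crystal-field splitting; square planar leaves the high-energy d_{x²−y²} orbital empty and maximises CFSE. → square planar.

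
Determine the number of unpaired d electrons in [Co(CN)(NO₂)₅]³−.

0

Summing ligand charges against the −3 overall charge gives an oxidation state of +3 for cobalt.
Group 9 minus oxidation state 3 gives a d⁶ configuration.
The spin state decides the count: Co(III) has an exceptionally large octahedral splitting and is low-spin with essentially every ligand except fluoride.
An octahedral low-spin d⁶ ion is t₂g⁶e_g⁰, giving 0 unpaired electrons.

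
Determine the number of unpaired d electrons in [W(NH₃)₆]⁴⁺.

Summing ligand charges against the +4 overall charge gives an oxidation state of +4 for tungsten.
Tungsten is a group-6 element; W(IV) is therefore d².
In an octahedral field the d² configuration is t₂g²e_g⁰ (only one arrangement possible), giving 2 unpaired electrons.

2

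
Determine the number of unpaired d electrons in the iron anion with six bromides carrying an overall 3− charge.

Summing ligand charges against the −3 overall charge gives an oxidation state of +3 for iron.
Fe sits in group 8, so the d-electron count is 8 − 3 = 5.
The spin state decides the count: Bromide is a weak-field ligand for a first-row metal, so the complex is high-spin.
An octahedral high-spin d⁵ ion is t₂g³e_g², giving 5 unpaired electrons.

5 unpaired electrons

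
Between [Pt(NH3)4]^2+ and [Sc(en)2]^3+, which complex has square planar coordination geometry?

For [Pt(NH3)4]^2+: Summing ligand charges against the +2 overall charge gives an oxidation state of +2 for platinum. Group 10 minus oxidation state 2 gives a d⁸ configuration. A 5d d⁸ ion has a large crystal-field splitting; square planar leaves the high-energy d_{x²−y²} orbital empty and maximises CFSE. → square planar.
For [Sc(en)2]^3+: Ligand charges: ethylenediamine is neutral. With an overall charge of +3 the scandium centre must be in the +3 oxidation state. Scandium is a group-3 element; Sc(III) is therefore d⁰. A d⁰ ion has no crystal-field stabilisation preference between square planar and tetrahedral, so four ligands adopt the sterically favoured tetrahedral geometry. → tetrahedral.

[Pt(NH3)4]^2+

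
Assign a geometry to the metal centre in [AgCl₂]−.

linear

Ligand charges: each chloride is −1. With an overall charge of −1 the silver centre must be in the +1 oxidation state.
Silver is a group-11 element; Ag(I) is therefore d¹⁰.
With 2 monodentate ligands the coordination number is 2.
A d¹⁰ ion with only two ligands adopts a linear arrangement (sp hybridisation; no CFSE preference).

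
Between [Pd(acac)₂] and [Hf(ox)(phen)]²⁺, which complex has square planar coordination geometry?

[Pd(acac)₂]

For [Pd(acac)₂]: Ligand charges: each acetylacetonate is −1. With an overall charge of 0 the palladium centre must be in the +2 oxidation state. Pd sits in group 10, so the d-electron count is 10 − 2 = 8. A 4d d⁸ ion has a large crystal-field splitting; square planar leaves the high-energy d_{x²−y²} orbital empty and maximises CFSE. → square planar.
For [Hf(ox)(phen)]²⁺: Summing ligand charges against the +2 overall charge gives an oxidation state of +4 for hafnium. Hafnium is a group-4 element; Hf(IV) is therefore d⁰. A d⁰ ion has no crystal-field stabilisation preference between square planar and tetrahedral, so four ligands adopt the sterically favoured tetrahedral geometry. → tetrahedral.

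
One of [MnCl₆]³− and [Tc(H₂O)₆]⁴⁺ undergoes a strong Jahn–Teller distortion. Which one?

[MnCl₆]³−: Ligand charges: each chloride is −1. With an overall charge of −3 the manganese centre must be in the +3 oxidation state. Group 7 minus oxidation state 3 gives a d⁴ configuration. Chloride is a weak-field ligand for a first-row metal, so the complex is high-spin. The t₂g³e_g¹ (high-spin) configuration has an unevenly filled e_g set; the Jahn–Teller theorem predicts a tetragonal distortion (typically axial elongation) to lift the degeneracy.
[Tc(H₂O)₆]⁴⁺: Water is neutral; balancing the +4 overall charge requires Tc(IV). Technetium is a group-7 element; Tc(IV) is therefore d³. The d³ configuration leaves the e_g set evenly filled (or empty) — no strong Jahn–Teller driving force.

[MnCl₆]³−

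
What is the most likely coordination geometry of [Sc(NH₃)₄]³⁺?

Ammonia is neutral; balancing the +3 overall charge requires Sc(III).
Group 3 minus oxidation state 3 gives a d⁰ configuration.
Coordination number: 4.
A d⁰ ion has no crystal-field stabilisation preference between square planar and tetrahedral, so four ligands adopt the sterically favoured tetrahedral geometry.

tetrahedral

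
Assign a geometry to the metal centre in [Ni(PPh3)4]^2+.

Triphenylphosphine is neutral; balancing the +2 overall charge requires Ni(II).
Ni sits in group 10, so the d-electron count is 10 − 2 = 8.
Coordination number: 4.
Triphenylphosphine is a strong-field ligand (high in the spectrochemical series).
A 3d d⁸ ion with strong-field ligands gains enough CFSE to favour square planar over tetrahedral.

square planar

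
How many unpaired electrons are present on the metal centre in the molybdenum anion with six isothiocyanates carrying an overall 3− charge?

3

Each isothiocyanate is −1; balancing the −3 overall charge requires Mo(III).
Molybdenum is a group-6 element; Mo(III) is therefore d³.
In an octahedral field the d³ configuration is t₂g³e_g⁰ (only one arrangement possible), giving 3 unpaired electrons.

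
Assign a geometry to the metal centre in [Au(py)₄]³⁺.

square planar

Ligand charges: pyridine is neutral. With an overall charge of +3 the gold centre must be in the +3 oxidation state.
Gold is a group-11 element; Au(III) is therefore d⁸.
Coordination number: 4.
A 5d d⁸ ion has a large crystal-field splitting; square planar leaves the high-energy d_{x²−y²} orbital empty and maximises CFSE.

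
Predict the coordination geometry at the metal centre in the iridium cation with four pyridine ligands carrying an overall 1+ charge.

square planar

Summing ligand charges against the +1 overall charge gives an oxidation state of +1 for iridium.
Group 9 minus oxidation state 1 gives a d⁸ configuration.
With 4 monodentate ligands the coordination number is 4.
A 5d d⁸ ion has a large crystal-field splitting; square planar leaves the high-energy d_{x²−y²} orbital empty and maximises CFSE.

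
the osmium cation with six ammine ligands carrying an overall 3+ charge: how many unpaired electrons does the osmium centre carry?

Ammonia is neutral; balancing the +3 overall charge requires Os(III).
Os sits in group 8, so the d-electron count is 8 − 3 = 5.
The spin state decides the count: a 5d ion has a large Δₒ and is invariably low-spin.
An octahedral low-spin d⁵ ion is t₂g⁵e_g⁰, giving 1 unpaired electron.

1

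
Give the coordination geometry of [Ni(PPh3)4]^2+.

Ligand charges: triphenylphosphine is neutral. With an overall charge of +2 the nickel centre must be in the +2 oxidation state.
Group 10 minus oxidation state 2 gives a d⁸ configuration.
With 4 monodentate ligands the coordination number is 4.
Triphenylphosphine is a strong-field ligand (high in the spectrochemical series).
A 3d d⁸ ion with strong-field ligands gains enough CFSE to favour square planar over tetrahedral.

square planar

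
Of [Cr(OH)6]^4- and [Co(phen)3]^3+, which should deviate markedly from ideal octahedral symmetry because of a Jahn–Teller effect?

[Cr(OH)6]^4-

[Cr(OH)6]^4-: Each hydroxide is −1; balancing the −4 overall charge requires Cr(II). Group 6 minus oxidation state 2 gives a d⁴ configuration. Hydroxide is a weak-field ligand for a first-row metal, so the complex is high-spin. The t₂g³e_g¹ (high-spin) configuration has an unevenly filled e_g set; the Jahn–Teller theorem predicts a tetragonal distortion (typically axial elongation) to lift the degeneracy.
[Co(phen)3]^3+: Summing ligand charges against the +3 overall charge gives an oxidation state of +3 for cobalt. Group 9 minus oxidation state 3 gives a d⁶ configuration. Co(III) has an exceptionally large octahedral splitting and is low-spin with essentially every ligand except fluoride. The d⁶ configuration leaves the e_g set evenly filled (or empty) — no strong Jahn–Teller driving force.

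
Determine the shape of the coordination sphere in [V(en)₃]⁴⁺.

Ethylenediamine is neutral; balancing the +4 overall charge requires V(IV).
V sits in group 5, so the d-electron count is 5 − 4 = 1.
Counting donor atoms: 3×ethylenediamine (bidentate) → 6 donors. Coordination number = 6.
Six donors around a single metal centre give an octahedral coordination sphere.

octahedral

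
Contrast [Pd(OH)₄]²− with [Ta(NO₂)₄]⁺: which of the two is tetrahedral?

[Ta(NO₂)₄]⁺

For [Pd(OH)₄]²−: Each hydroxide is −1; balancing the −2 overall charge requires Pd(II). Group 10 minus oxidation state 2 gives a d⁸ configuration. A 4d d⁸ ion has a large crystal-field splitting; square planar leaves the high-energy d_{x²−y²} orbital empty and maximises CFSE. → square planar.
For [Ta(NO₂)₄]⁺: Each nitro (N-bound nitrite) is −1; balancing the +1 overall charge requires Ta(V). Group 5 minus oxidation state 5 gives a d⁰ configuration. A d⁰ ion has no crystal-field stabilisation preference between square planar and tetrahedral, so four ligands adopt the sterically favoured tetrahedral geometry. → tetrahedral.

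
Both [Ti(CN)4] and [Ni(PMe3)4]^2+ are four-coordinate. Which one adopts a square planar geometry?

[Ni(PMe3)4]^2+

For [Ti(CN)4]: Each cyanide is −1; balancing the 0 overall charge requires Ti(IV). Titanium is a group-4 element; Ti(IV) is therefore d⁰. A d⁰ ion has no crystal-field stabilisation preference between square planar and tetrahedral, so four ligands adopt the sterically favoured tetrahedral geometry. → tetrahedral.
For [Ni(PMe3)4]^2+: Summing ligand charges against the +2 overall charge gives an oxidation state of +2 for nickel. Group 10 minus oxidation state 2 gives a d⁸ configuration. Trimethylphosphine is a strong-field ligand (high in the spectrochemical series). A 3d d⁸ ion with strong-field ligands gains enough CFSE to favour square planar over tetrahedral. → square planar.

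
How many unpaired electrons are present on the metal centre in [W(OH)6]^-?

1 unpaired electron

Each hydroxide is −1; balancing the −1 overall charge requires W(V).
W sits in group 6, so the d-electron count is 6 − 5 = 1.
In an octahedral field the d¹ configuration is t₂g¹e_g⁰ (only one arrangement possible), giving 1 unpaired electron.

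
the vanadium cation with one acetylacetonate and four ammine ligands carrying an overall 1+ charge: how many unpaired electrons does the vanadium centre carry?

3

Summing ligand charges against the +1 overall charge gives an oxidation state of +2 for vanadium.
Group 5 minus oxidation state 2 gives a d³ configuration.
Counting donor atoms: 1×acetylacetonate (bidentate) → 2 donors; 4×ammonia (monodentate) → 4 donors. Coordination number = 6.
In an octahedral field the d³ configuration is t₂g³e_g⁰ (only one arrangement possible), giving 3 unpaired electrons.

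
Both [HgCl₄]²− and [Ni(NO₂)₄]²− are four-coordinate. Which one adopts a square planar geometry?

[Ni(NO₂)₄]²−

For [HgCl₄]²−: Each chloride is −1; balancing the −2 overall charge requires Hg(II). Hg sits in group 12, so the d-electron count is 12 − 2 = 10. A d¹⁰ ion has no crystal-field stabilisation preference between square planar and tetrahedral, so four ligands adopt the sterically favoured tetrahedral geometry. → tetrahedral.
For [Ni(NO₂)₄]²−: Each nitro (N-bound nitrite) is −1; balancing the −2 overall charge requires Ni(II). Nickel is a group-10 element; Ni(II) is therefore d⁸. Nitro (N-bound nitrite) is a strong-field ligand (high in the spectrochemical series). A 3d d⁸ ion with strong-field ligands gains enough CFSE to favour square planar over tetrahedral. → square planar.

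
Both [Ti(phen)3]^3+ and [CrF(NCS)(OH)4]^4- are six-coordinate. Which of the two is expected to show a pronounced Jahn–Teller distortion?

[CrF(NCS)(OH)4]^4-

[Ti(phen)3]^3+: 1,10-phenanthroline is neutral; balancing the +3 overall charge requires Ti(III). Group 4 minus oxidation state 3 gives a d¹ configuration. The d¹ configuration leaves the e_g set evenly filled (or empty) — no strong Jahn–Teller driving force.
[CrF(NCS)(OH)4]^4-: Summing ligand charges against the −4 overall charge gives an oxidation state of +2 for chromium. Cr sits in group 6, so the d-electron count is 6 − 2 = 4. Fluoride, hydroxide, and isothiocyanate are weak-field ligands for a first-row metal, so the complex is high-spin. The t₂g³e_g¹ (high-spin) configuration has an unevenly filled e_g set; the Jahn–Teller theorem predicts a tetragonal distortion (typically axial elongation) to lift the degeneracy.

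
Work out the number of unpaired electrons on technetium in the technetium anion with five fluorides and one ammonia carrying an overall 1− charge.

3 unpaired electrons

Each fluoride is −1; ammonia is neutral; balancing the −1 overall charge requires Tc(IV).
Tc sits in group 7, so the d-electron count is 7 − 4 = 3.
In an octahedral field the d³ configuration is t₂g³e_g⁰ (only one arrangement possible), giving 3 unpaired electrons.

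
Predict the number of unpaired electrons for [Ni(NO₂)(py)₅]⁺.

Each nitro (N-bound nitrite) is −1; pyridine is neutral; balancing the +1 overall charge requires Ni(II).
Group 10 minus oxidation state 2 gives a d⁸ configuration.
In an octahedral field the d⁸ configuration is t₂g⁶e_g² (only one arrangement possible), giving 2 unpaired electrons.

2 unpaired electrons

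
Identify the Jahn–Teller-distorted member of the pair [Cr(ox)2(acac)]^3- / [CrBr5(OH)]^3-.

[Cr(ox)2(acac)]^3-

[Cr(ox)2(acac)]^3-: Summing ligand charges against the −3 overall charge gives an oxidation state of +2 for chromium. Group 6 minus oxidation state 2 gives a d⁴ configuration. Acetylacetonate and oxalate are weak-field ligands for a first-row metal, so the complex is high-spin. The t₂g³e_g¹ (high-spin) configuration has an unevenly filled e_g set; the Jahn–Teller theorem predicts a tetragonal distortion (typically axial elongation) to lift the degeneracy.
[CrBr5(OH)]^3-: Each bromide is −1; each hydroxide is −1; balancing the −3 overall charge requires Cr(III). Cr sits in group 6, so the d-electron count is 6 − 3 = 3. The d³ configuration leaves the e_g set evenly filled (or empty) — no strong Jahn–Teller driving force.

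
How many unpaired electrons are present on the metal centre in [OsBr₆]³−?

Ligand charges: each bromide is −1. With an overall charge of −3 the osmium centre must be in the +3 oxidation state.
Osmium is a group-8 element; Os(III) is therefore d⁵.
The spin state decides the count: a 5d ion has a large Δₒ and is invariably low-spin.
An octahedral low-spin d⁵ ion is t₂g⁵e_g⁰, giving 1 unpaired electron.

1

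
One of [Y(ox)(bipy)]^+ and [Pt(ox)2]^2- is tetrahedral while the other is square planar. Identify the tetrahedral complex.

[Y(ox)(bipy)]^+

For [Y(ox)(bipy)]^+: Each oxalate is −2; 2,2′-bipyridine is neutral; balancing the +1 overall charge requires Y(III). Y sits in group 3, so the d-electron count is 3 − 3 = 0. A d⁰ ion has no crystal-field stabilisation preference between square planar and tetrahedral, so four ligands adopt the sterically favoured tetrahedral geometry. → tetrahedral.
For [Pt(ox)2]^2-: Each oxalate is −2; balancing the −2 overall charge requires Pt(II). Platinum is a group-10 element; Pt(II) is therefore d⁸. A 5d d⁸ ion has a large crystal-field splitting; square planar leaves the high-energy d_{x²−y²} orbital empty and maximises CFSE. → square planar.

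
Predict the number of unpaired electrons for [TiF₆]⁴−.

Each fluoride is −1; balancing the −4 overall charge requires Ti(II).
Group 4 minus oxidation state 2 gives a d² configuration.
In an octahedral field the d² configuration is t₂g²e_g⁰ (only one arrangement possible), giving 2 unpaired electrons.

2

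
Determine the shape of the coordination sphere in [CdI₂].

linear

Summing ligand charges against the 0 overall charge gives an oxidation state of +2 for cadmium.
Cadmium is a group-12 element; Cd(II) is therefore d¹⁰.
Coordination number: 2.
A d¹⁰ ion with only two ligands adopts a linear arrangement (sp hybridisation; no CFSE preference).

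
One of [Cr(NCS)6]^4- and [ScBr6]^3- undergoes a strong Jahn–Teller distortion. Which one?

[Cr(NCS)6]^4-

[Cr(NCS)6]^4-: Ligand charges: each isothiocyanate is −1. With an overall charge of −4 the chromium centre must be in the +2 oxidation state. Group 6 minus oxidation state 2 gives a d⁴ configuration. Isothiocyanate is a weak-field ligand for a first-row metal, so the complex is high-spin. The t₂g³e_g¹ (high-spin) configuration has an unevenly filled e_g set; the Jahn–Teller theorem predicts a tetragonal distortion (typically axial elongation) to lift the degeneracy.
[ScBr6]^3-: Each bromide is −1; balancing the −3 overall charge requires Sc(III). Sc sits in group 3, so the d-electron count is 3 − 3 = 0. The d⁰ configuration leaves the e_g set evenly filled (or empty) — no strong Jahn–Teller driving force.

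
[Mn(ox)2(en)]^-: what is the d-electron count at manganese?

Each oxalate is −2; ethylenediamine is neutral; balancing the −1 overall charge requires Mn(III).
Group 7 minus oxidation state 3 gives a d⁴ configuration.

d4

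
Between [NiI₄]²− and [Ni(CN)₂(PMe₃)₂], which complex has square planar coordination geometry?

[Ni(CN)₂(PMe₃)₂]

For [NiI₄]²−: Ligand charges: each iodide is −1. With an overall charge of −2 the nickel centre must be in the +2 oxidation state. Ni sits in group 10, so the d-electron count is 10 − 2 = 8. Iodide is a weak-field ligand. With weak-field ligands the CFSE gain from square planar is small, so a 3d d⁸ ion takes the sterically preferred tetrahedral geometry. → tetrahedral.
For [Ni(CN)₂(PMe₃)₂]: Summing ligand charges against the 0 overall charge gives an oxidation state of +2 for nickel. Group 10 minus oxidation state 2 gives a d⁸ configuration. Cyanide and trimethylphosphine are strong-field ligands (high in the spectrochemical series). A 3d d⁸ ion with strong-field ligands gains enough CFSE to favour square planar over tetrahedral. → square planar.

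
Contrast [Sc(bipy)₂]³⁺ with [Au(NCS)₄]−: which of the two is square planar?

[Au(NCS)₄]−

For [Sc(bipy)₂]³⁺: 2,2′-bipyridine is neutral; balancing the +3 overall charge requires Sc(III). Group 3 minus oxidation state 3 gives a d⁰ configuration. A d⁰ ion has no crystal-field stabilisation preference between square planar and tetrahedral, so four ligands adopt the sterically favoured tetrahedral geometry. → tetrahedral.
For [Au(NCS)₄]−: Ligand charges: each isothiocyanate is −1. With an overall charge of −1 the gold centre must be in the +3 oxidation state. Au sits in group 11, so the d-electron count is 11 − 3 = 8. A 5d d⁸ ion has a large crystal-field splitting; square planar leaves the high-energy d_{x²−y²} orbital empty and maximises CFSE. → square planar.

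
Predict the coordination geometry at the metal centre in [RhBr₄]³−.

square planar

Summing ligand charges against the −3 overall charge gives an oxidation state of +1 for rhodium.
Group 9 minus oxidation state 1 gives a d⁸ configuration.
With 4 monodentate ligands the coordination number is 4.
A 4d d⁸ ion has a large crystal-field splitting; square planar leaves the high-energy d_{x²−y²} orbital empty and maximises CFSE.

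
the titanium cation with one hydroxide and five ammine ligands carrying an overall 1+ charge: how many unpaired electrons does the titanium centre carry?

Each hydroxide is −1; ammonia is neutral; balancing the +1 overall charge requires Ti(II).
Titanium is a group-4 element; Ti(II) is therefore d².
In an octahedral field the d² configuration is t₂g²e_g⁰ (only one arrangement possible), giving 2 unpaired electrons.

2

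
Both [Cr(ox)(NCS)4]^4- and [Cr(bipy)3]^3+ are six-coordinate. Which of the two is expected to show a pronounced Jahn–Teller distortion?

[Cr(ox)(NCS)4]^4-: Each oxalate is −2; each isothiocyanate is −1; balancing the −4 overall charge requires Cr(II). Group 6 minus oxidation state 2 gives a d⁴ configuration. Isothiocyanate and oxalate are weak-field ligands for a first-row metal, so the complex is high-spin. The t₂g³e_g¹ (high-spin) configuration has an unevenly filled e_g set; the Jahn–Teller theorem predicts a tetragonal distortion (typically axial elongation) to lift the degeneracy.
[Cr(bipy)3]^3+: 2,2′-bipyridine is neutral; balancing the +3 overall charge requires Cr(III). Chromium is a group-6 element; Cr(III) is therefore d³. The d³ configuration leaves the e_g set evenly filled (or empty) — no strong Jahn–Teller driving force.

[Cr(ox)(NCS)4]^4-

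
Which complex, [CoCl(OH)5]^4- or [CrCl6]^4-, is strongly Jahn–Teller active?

[CrCl6]^4-

[CoCl(OH)5]^4-: Each chloride is −1; each hydroxide is −1; balancing the −4 overall charge requires Co(II). Cobalt is a group-9 element; Co(II) is therefore d⁷. Chloride and hydroxide are weak-field ligands for a first-row metal, so the complex is high-spin. The d⁷ configuration leaves the e_g set evenly filled (or empty) — no strong Jahn–Teller driving force.
[CrCl6]^4-: Ligand charges: each chloride is −1. With an overall charge of −4 the chromium centre must be in the +2 oxidation state. Cr sits in group 6, so the d-electron count is 6 − 2 = 4. Chloride is a weak-field ligand for a first-row metal, so the complex is high-spin. The t₂g³e_g¹ (high-spin) configuration has an unevenly filled e_g set; the Jahn–Teller theorem predicts a tetragonal distortion (typically axial elongation) to lift the degeneracy.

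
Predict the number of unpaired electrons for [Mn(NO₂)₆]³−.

Each nitro (N-bound nitrite) is −1; balancing the −3 overall charge requires Mn(III).
Manganese is a group-7 element; Mn(III) is therefore d⁴.
The spin state decides the count: Nitro (N-bound nitrite) is a strong-field ligand (high in the spectrochemical series) for a first-row metal, so the complex is low-spin.
An octahedral low-spin d⁴ ion is t₂g⁴e_g⁰, giving 2 unpaired electrons.

2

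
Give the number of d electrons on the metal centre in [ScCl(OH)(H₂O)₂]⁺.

d0

Summing ligand charges against the +1 overall charge gives an oxidation state of +3 for scandium.
Group 3 minus oxidation state 3 gives a d⁰ configuration.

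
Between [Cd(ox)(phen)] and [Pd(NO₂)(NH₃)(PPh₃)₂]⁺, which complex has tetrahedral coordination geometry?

For [Cd(ox)(phen)]: Each oxalate is −2; 1,10-phenanthroline is neutral; balancing the 0 overall charge requires Cd(II). Group 12 minus oxidation state 2 gives a d¹⁰ configuration. A d¹⁰ ion has no crystal-field stabilisation preference between square planar and tetrahedral, so four ligands adopt the sterically favoured tetrahedral geometry. → tetrahedral.
For [Pd(NO₂)(NH₃)(PPh₃)₂]⁺: Summing ligand charges against the +1 overall charge gives an oxidation state of +2 for palladium. Group 10 minus oxidation state 2 gives a d⁸ configuration. A 4d d⁸ ion has a large crystal-field splitting; square planar leaves the high-energy d_{x²−y²} orbital empty and maximises CFSE. → square planar.

[Cd(ox)(phen)]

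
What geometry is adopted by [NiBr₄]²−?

Ligand charges: each bromide is −1. With an overall charge of −2 the nickel centre must be in the +2 oxidation state.
Ni sits in group 10, so the d-electron count is 10 − 2 = 8.
With 4 monodentate ligands the coordination number is 4.
Bromide is a weak-field ligand.
With weak-field ligands the CFSE gain from square planar is small, so a 3d d⁸ ion takes the sterically preferred tetrahedral geometry.

tetrahedral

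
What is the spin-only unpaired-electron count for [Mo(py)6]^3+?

Summing ligand charges against the +3 overall charge gives an oxidation state of +3 for molybdenum.
Mo sits in group 6, so the d-electron count is 6 − 3 = 3.
In an octahedral field the d³ configuration is t₂g³e_g⁰ (only one arrangement possible), giving 3 unpaired electrons.

3 unpaired electrons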